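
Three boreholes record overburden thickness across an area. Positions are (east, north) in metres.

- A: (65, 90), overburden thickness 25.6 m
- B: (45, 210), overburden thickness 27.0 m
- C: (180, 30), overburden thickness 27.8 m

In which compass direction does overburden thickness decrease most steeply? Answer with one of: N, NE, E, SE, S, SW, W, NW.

SW

Three-point gradient (reference A): Δ to B = (-20, 120, +1.4), Δ to C = (115, -60, +2.2).
∂d/∂x = +0.02762, ∂d/∂y = +0.01627 (det = -12600).
Steepest decrease is along −∇f = (-0.02762 E, -0.01627 N) → southwest.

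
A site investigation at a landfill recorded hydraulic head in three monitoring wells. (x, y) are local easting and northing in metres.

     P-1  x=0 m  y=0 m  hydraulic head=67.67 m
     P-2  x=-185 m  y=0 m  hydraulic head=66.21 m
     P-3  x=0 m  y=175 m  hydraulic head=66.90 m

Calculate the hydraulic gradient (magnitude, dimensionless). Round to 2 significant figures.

0.0090

∂h/∂x = (66.21 − 67.67) / (-185 − 0) = +0.007892
∂h/∂y = (66.90 − 67.67) / (175 − 0) = -0.004400
|∇h| = √(0.007892² + -0.004400²) = 0.009036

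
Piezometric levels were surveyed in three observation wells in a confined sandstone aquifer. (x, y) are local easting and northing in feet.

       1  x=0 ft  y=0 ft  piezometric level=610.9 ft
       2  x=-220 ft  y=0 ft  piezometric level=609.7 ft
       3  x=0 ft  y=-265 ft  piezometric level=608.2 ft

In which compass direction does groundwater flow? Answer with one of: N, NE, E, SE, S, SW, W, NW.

SW

∂h/∂x = (609.7 − 610.9) / (-220 − 0) = +0.005455
∂h/∂y = (608.2 − 610.9) / (-265 − 0) = +0.01019
Flow = −∇h = (-0.005455 east, -0.01019 north), which points southwest.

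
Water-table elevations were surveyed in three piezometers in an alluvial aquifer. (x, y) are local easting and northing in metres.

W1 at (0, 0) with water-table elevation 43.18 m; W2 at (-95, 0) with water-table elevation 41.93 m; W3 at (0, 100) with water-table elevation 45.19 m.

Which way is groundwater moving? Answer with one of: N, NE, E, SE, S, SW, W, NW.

SW

∂h/∂x = (41.93 − 43.18) / (-95 − 0) = +0.01316
∂h/∂y = (45.19 − 43.18) / (100 − 0) = +0.02010
Flow = −∇h = (-0.01316 east, -0.02010 north), which points southwest.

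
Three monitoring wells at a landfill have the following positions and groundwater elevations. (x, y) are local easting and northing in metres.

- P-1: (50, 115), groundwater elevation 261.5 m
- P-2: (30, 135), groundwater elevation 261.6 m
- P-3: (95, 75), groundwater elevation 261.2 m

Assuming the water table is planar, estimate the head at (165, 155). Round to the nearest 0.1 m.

With h = a·x + b·y + c and P-1 as origin, the differences give:
  (-20)·a + 20·b = +0.1
  45·a + (-40)·b = -0.3
Eliminate b (×(-40) and ×20, subtract): -100·a = 2.00 → a = ∂h/∂x = -0.02000
Back-substitute: b = ∂h/∂y = -0.01500.
h(165, 155) = 261.5 + (-0.02000)·(115) + (-0.01500)·(40) = 261.5 -2.300 -0.600 = 258.600 m.

258.6 m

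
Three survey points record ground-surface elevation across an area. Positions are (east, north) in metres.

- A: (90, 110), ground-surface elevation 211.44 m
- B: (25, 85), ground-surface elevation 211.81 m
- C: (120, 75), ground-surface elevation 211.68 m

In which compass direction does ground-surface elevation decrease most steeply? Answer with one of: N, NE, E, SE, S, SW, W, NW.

N

With z = a·x + b·y + c and A as origin, the differences give:
  (-65)·a + (-25)·b = +0.37
  30·a + (-35)·b = +0.24
Eliminate b (×(-35) and ×(-25), subtract): 3025·a = -6.950 → a = ∂z/∂x = -0.002298
Back-substitute: b = ∂z/∂y = -0.008826.
Steepest decrease is along −∇f = (+0.002298 E, +0.008826 N) → north.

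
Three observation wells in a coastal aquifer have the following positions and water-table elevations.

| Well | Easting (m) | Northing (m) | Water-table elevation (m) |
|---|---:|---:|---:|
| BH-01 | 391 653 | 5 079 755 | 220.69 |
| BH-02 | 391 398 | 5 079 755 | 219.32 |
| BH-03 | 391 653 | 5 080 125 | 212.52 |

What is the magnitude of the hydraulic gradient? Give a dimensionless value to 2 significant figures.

∂h/∂x = (219.32 − 220.69) / (391398 − 391653) = +0.005373
∂h/∂y = (212.52 − 220.69) / (5080125 − 5079755) = -0.02208
|∇h| = √(0.005373² + -0.02208²) = 0.02272

0.023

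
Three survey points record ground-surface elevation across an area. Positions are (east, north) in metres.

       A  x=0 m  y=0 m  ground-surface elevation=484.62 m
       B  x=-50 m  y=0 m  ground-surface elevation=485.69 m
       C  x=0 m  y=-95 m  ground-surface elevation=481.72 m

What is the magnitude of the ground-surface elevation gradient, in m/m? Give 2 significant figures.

∂z/∂x = (485.69 − 484.62) / (-50 − 0) = -0.02140
∂z/∂y = (481.72 − 484.62) / (-95 − 0) = +0.03053
|∇f| = √(-0.02140² + 0.03053²) = 0.03728 m/m

0.037 m/m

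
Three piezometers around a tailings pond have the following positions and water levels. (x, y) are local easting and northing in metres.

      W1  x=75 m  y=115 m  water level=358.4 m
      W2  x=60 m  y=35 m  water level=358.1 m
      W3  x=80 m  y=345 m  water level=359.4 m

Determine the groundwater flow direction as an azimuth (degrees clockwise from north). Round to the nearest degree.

With h = a·x + b·y + c and W1 as origin, the differences give:
  (-15)·a + (-80)·b = -0.3
  5·a + 230·b = +1.0
Eliminate b (×230 and ×(-80), subtract): -3050·a = 11.00 → a = ∂h/∂x = -0.003607
Back-substitute: b = ∂h/∂y = +0.004426.
Flow direction (−∇h) has components (+0.003607 E, -0.004426 N).
Azimuth = atan2(E, N) = atan2(+0.003607, -0.004426) = 140.8° ≈ 141°.

141°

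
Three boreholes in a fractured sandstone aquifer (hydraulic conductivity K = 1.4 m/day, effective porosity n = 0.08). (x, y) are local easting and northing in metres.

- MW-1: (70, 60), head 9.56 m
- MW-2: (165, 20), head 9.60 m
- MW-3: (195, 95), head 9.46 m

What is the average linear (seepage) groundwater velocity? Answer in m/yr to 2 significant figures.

Taking MW-1 as reference: MW-2−MW-1 = (95, -40, +0.04); MW-3−MW-1 = (125, 35, -0.10).
Solve a·Δx + b·Δy = Δh: det = 95·35 − 125·(-40) = 8325.
∂h/∂x = [(+0.04)·35 − (-0.10)·(-40)] / 8325 = -0.0003123
∂h/∂y = [95·(-0.10) − 125·(+0.04)] / 8325 = -0.001742
|∇h| = √(-0.0003123² + -0.001742²) = 0.00177
Seepage velocity v = K·i/n = 1.4 × 0.00177 / 0.08 = 0.03098 m/day = 11.32 m/yr.

11 m/yr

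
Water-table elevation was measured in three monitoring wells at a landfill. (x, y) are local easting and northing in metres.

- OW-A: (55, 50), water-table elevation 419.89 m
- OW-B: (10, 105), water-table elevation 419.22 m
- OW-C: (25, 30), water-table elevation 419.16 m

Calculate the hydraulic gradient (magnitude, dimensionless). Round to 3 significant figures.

Differences from OW-A: to OW-B (Δx, Δy, Δh) = (-45, 55, -0.67); to OW-C = (-30, -20, -0.73).
Determinant of the coordinate differences = (-45)·(-20) − (-30)·55 = 2550.
∂h/∂x = [(-0.67)·(-20) − (-0.73)·55] / 2550 = +0.02100
∂h/∂y = [(-45)·(-0.73) − (-30)·(-0.67)] / 2550 = +0.005000
|∇h| = √(0.02100² + 0.005000²) = 0.02159

0.0216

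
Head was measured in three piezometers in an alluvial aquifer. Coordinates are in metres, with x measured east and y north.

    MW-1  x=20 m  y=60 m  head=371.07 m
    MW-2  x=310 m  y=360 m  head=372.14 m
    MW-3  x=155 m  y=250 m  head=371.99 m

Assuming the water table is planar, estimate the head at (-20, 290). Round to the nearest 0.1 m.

Differences from MW-1: to MW-2 (Δx, Δy, Δh) = (290, 300, +1.07); to MW-3 = (135, 190, +0.92).
Solve a·Δx + b·Δy = Δh: det = 290·190 − 135·300 = 14600.
∂h/∂x = [(+1.07)·190 − (+0.92)·300] / 14600 = -0.004979
∂h/∂y = [290·(+0.92) − 135·(+1.07)] / 14600 = +0.008380
h(-20, 290) = 371.07 + (-0.004979)·(-40) + (+0.008380)·(230) = 371.07 +0.199 +1.927 = 373.197 m.

373.2 m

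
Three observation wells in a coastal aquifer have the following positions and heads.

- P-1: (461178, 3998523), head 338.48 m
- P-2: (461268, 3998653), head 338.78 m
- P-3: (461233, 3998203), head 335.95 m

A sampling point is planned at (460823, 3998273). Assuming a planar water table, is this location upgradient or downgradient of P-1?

With h = a·x + b·y + c and P-1 as origin, the differences give:
  90·a + 130·b = +0.30
  55·a + (-320)·b = -2.53
Eliminate b (×(-320) and ×130, subtract): -35950·a = 232.900 → a = ∂h/∂x = -0.006478
Back-substitute: b = ∂h/∂y = +0.006793.
Head at (460823, 3998273) = 338.48 + (-0.006478)·(-355) + (+0.006793)·(-250) = 339.08 m.
That is higher than the 338.48 m at P-1, so the point is upgradient.

upgradient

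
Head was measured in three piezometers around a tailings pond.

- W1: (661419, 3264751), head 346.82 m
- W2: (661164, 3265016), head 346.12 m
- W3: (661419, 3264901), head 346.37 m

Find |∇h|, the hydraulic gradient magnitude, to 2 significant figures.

With h = a·x + b·y + c and W1 as origin, the differences give:
  (-255)·a + 265·b = -0.70
  0·a + 150·b = -0.45
Eliminate b (×150 and ×265, subtract): -38250·a = 14.250 → a = ∂h/∂x = -0.0003725
Back-substitute: b = ∂h/∂y = -0.003000.
|∇h| = √(-0.0003725² + -0.003000²) = 0.003023

0.0030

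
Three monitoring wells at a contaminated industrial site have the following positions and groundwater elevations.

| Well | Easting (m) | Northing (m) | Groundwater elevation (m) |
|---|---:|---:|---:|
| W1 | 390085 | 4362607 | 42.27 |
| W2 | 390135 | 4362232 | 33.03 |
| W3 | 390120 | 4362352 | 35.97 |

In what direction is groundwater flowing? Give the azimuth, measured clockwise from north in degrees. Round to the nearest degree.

With h = a·x + b·y + c and W1 as origin, the differences give:
  50·a + (-375)·b = -9.24
  35·a + (-255)·b = -6.30
Eliminate b (×(-255) and ×(-375), subtract): 375·a = -6.300 → a = ∂h/∂x = -0.01680
Back-substitute: b = ∂h/∂y = +0.02240.
Flow direction (−∇h) has components (+0.01680 E, -0.02240 N).
Azimuth = atan2(E, N) = atan2(+0.01680, -0.02240) = 143.1° ≈ 143°.

143°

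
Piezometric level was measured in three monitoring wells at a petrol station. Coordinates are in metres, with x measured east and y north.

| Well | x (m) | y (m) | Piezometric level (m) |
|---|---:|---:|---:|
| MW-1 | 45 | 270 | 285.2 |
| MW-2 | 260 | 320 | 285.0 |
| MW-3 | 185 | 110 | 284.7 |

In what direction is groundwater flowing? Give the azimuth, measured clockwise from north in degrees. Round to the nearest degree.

144°

Three-point gradient (reference MW-1): Δ to MW-2 = (215, 50, -0.2), Δ to MW-3 = (140, -160, -0.5).
∂h/∂x = -0.001377, ∂h/∂y = +0.001920 (det = -41400).
Flow direction (−∇h) has components (+0.001377 E, -0.001920 N).
Azimuth = atan2(E, N) = atan2(+0.001377, -0.001920) = 144.4° ≈ 144°.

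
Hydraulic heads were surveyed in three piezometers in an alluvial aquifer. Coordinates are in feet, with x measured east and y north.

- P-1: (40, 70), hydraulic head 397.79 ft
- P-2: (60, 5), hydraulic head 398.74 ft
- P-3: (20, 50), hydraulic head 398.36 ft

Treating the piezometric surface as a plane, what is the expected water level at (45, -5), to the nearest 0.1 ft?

Differences from P-1: to P-2 (Δx, Δy, Δh) = (20, -65, +0.95); to P-3 = (-20, -20, +0.57).
Determinant of the coordinate differences = 20·(-20) − (-20)·(-65) = -1700.
∂h/∂x = [(+0.95)·(-20) − (+0.57)·(-65)] / -1700 = -0.01062
∂h/∂y = [20·(+0.57) − (-20)·(+0.95)] / -1700 = -0.01788
h(45, -5) = 397.79 + (-0.01062)·(5) + (-0.01788)·(-75) = 397.79 -0.053 +1.341 = 399.078 ft.

399.1 ft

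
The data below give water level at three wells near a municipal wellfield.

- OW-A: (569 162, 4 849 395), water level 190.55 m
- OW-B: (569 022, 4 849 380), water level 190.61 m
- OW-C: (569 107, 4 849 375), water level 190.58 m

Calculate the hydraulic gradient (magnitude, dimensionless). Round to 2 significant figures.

Differences from OW-A: to OW-B (Δx, Δy, Δh) = (-140, -15, +0.06); to OW-C = (-55, -20, +0.03).
Determinant of the coordinate differences = (-140)·(-20) − (-55)·(-15) = 1975.
∂h/∂x = [(+0.06)·(-20) − (+0.03)·(-15)] / 1975 = -0.0003797
∂h/∂y = [(-140)·(+0.03) − (-55)·(+0.06)] / 1975 = -0.0004557
|∇h| = √(-0.0003797² + -0.0004557²) = 0.0005932

0.00059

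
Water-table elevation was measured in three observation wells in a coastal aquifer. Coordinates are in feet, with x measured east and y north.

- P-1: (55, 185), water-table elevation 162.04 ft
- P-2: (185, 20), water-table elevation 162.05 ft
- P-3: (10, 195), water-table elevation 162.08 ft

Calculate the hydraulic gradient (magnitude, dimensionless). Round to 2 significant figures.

0.0014

Taking P-1 as reference: P-2−P-1 = (130, -165, +0.01); P-3−P-1 = (-45, 10, +0.04).
Determinant of the coordinate differences = 130·10 − (-45)·(-165) = -6125.
∂h/∂x = [(+0.01)·10 − (+0.04)·(-165)] / -6125 = -0.001094
∂h/∂y = [130·(+0.04) − (-45)·(+0.01)] / -6125 = -0.0009224
|∇h| = √(-0.001094² + -0.0009224²) = 0.001431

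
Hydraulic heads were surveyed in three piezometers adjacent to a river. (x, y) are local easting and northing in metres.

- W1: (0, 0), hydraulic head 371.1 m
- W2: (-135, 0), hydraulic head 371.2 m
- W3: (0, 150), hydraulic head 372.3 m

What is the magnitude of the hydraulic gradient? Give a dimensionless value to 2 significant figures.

0.0080

∂h/∂x = (371.2 − 371.1) / (-135 − 0) = -0.0007407
∂h/∂y = (372.3 − 371.1) / (150 − 0) = +0.008000
|∇h| = √(-0.0007407² + 0.008000²) = 0.008034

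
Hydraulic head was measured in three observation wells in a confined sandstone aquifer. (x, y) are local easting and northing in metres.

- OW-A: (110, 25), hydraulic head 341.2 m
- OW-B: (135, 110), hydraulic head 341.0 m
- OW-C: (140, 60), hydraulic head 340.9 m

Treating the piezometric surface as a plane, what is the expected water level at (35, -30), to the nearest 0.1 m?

342.0 m

With h = a·x + b·y + c and OW-A as origin, the differences give:
  25·a + 85·b = -0.2
  30·a + 35·b = -0.3
Eliminate b (×35 and ×85, subtract): -1675·a = 18.50 → a = ∂h/∂x = -0.01104
Back-substitute: b = ∂h/∂y = +0.0008955.
h(35, -30) = 341.2 + (-0.01104)·(-75) + (+0.0008955)·(-55) = 341.2 +0.828 -0.049 = 341.979 m.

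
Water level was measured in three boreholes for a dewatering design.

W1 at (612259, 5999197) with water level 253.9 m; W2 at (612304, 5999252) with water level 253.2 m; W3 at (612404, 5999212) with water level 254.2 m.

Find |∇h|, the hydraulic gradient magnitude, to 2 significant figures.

With h = a·x + b·y + c and W1 as origin, the differences give:
  45·a + 55·b = -0.7
  145·a + 15·b = +0.3
Eliminate b (×15 and ×55, subtract): -7300·a = -27.00 → a = ∂h/∂x = +0.003699
Back-substitute: b = ∂h/∂y = -0.01575.
|∇h| = √(0.003699² + -0.01575²) = 0.01618

0.016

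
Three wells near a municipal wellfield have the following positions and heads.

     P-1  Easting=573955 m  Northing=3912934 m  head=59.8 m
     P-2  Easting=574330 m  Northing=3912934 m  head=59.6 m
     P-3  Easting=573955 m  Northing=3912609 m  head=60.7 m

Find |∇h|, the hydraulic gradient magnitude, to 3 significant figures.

∂h/∂x = (59.6 − 59.8) / (574330 − 573955) = -0.0005333
∂h/∂y = (60.7 − 59.8) / (3912609 − 3912934) = -0.002769
|∇h| = √(-0.0005333² + -0.002769²) = 0.00282

0.00282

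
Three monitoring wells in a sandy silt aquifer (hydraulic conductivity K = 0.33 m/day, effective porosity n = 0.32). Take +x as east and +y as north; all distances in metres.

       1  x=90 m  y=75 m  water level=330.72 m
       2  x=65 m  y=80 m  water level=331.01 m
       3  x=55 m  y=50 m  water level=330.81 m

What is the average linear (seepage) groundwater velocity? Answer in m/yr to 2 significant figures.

5.2 m/yr

With h = a·x + b·y + c and 1 as origin, the differences give:
  (-25)·a + 5·b = +0.29
  (-35)·a + (-25)·b = +0.09
Eliminate b (×(-25) and ×5, subtract): 800·a = -7.700 → a = ∂h/∂x = -0.009625
Back-substitute: b = ∂h/∂y = +0.009875.
|∇h| = √(-0.009625² + 0.009875²) = 0.01379
Seepage velocity v = K·i/n = 0.33 × 0.01379 / 0.32 = 0.01422 m/day = 5.194 m/yr.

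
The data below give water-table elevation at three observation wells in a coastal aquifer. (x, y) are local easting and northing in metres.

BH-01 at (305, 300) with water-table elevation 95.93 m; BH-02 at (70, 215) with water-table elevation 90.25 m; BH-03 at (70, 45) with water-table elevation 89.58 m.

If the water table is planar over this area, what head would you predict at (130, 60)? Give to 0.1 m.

Taking BH-01 as reference: BH-02−BH-01 = (-235, -85, -5.68); BH-03−BH-01 = (-235, -255, -6.35).
Determinant of the coordinate differences = (-235)·(-255) − (-235)·(-85) = 39950.
∂h/∂x = [(-5.68)·(-255) − (-6.35)·(-85)] / 39950 = +0.02274
∂h/∂y = [(-235)·(-6.35) − (-235)·(-5.68)] / 39950 = +0.003941
h(130, 60) = 95.93 + (+0.02274)·(-175) + (+0.003941)·(-240) = 95.93 -3.980 -0.946 = 91.004 m.

91.0 m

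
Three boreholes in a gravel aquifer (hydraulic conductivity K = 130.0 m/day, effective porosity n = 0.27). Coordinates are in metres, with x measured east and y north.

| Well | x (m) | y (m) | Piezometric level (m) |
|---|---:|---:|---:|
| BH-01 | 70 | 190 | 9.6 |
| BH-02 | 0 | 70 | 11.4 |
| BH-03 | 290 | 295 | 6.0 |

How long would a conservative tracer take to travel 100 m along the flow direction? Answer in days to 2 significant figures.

Differences from BH-01: to BH-02 (Δx, Δy, Δh) = (-70, -120, +1.8); to BH-03 = (220, 105, -3.6).
Solve a·Δx + b·Δy = Δh: det = (-70)·105 − 220·(-120) = 19050.
∂h/∂x = [(+1.8)·105 − (-3.6)·(-120)] / 19050 = -0.01276
∂h/∂y = [(-70)·(-3.6) − 220·(+1.8)] / 19050 = -0.007559
|∇h| = √(-0.01276² + -0.007559²) = 0.01483
Seepage velocity v = K·i/n = 130.0 × 0.01483 / 0.27 = 7.14 m/day.
t = 100 / 7.14 = 14.01 days.

14 days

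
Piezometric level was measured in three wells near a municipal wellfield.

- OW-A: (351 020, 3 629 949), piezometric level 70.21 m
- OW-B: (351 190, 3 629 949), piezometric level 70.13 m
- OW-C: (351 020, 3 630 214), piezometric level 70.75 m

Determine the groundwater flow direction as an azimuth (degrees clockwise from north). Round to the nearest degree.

∂h/∂x = (70.13 − 70.21) / (351190 − 351020) = -0.0004706
∂h/∂y = (70.75 − 70.21) / (3630214 − 3629949) = +0.002038
Flow direction (−∇h) has components (+0.0004706 E, -0.002038 N).
Azimuth = atan2(E, N) = atan2(+0.0004706, -0.002038) = 167.0° ≈ 167°.

167°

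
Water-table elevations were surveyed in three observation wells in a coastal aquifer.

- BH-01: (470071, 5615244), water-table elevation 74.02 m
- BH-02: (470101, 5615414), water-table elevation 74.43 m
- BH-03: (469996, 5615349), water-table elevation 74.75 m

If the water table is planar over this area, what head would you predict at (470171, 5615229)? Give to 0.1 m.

73.5 m

Differences from BH-01: to BH-02 (Δx, Δy, Δh) = (30, 170, +0.41); to BH-03 = (-75, 105, +0.73).
Solve a·Δx + b·Δy = Δh: det = 30·105 − (-75)·170 = 15900.
∂h/∂x = [(+0.41)·105 − (+0.73)·170] / 15900 = -0.005097
∂h/∂y = [30·(+0.73) − (-75)·(+0.41)] / 15900 = +0.003311
h(470171, 5615229) = 74.02 + (-0.005097)·(100) + (+0.003311)·(-15) = 74.02 -0.510 -0.050 = 73.461 m.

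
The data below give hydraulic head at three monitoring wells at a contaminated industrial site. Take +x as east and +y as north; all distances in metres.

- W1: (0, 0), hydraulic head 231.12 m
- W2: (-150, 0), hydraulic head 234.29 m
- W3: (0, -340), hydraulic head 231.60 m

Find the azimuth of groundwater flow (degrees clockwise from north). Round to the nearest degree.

∂h/∂x = (234.29 − 231.12) / (-150 − 0) = -0.02113
∂h/∂y = (231.60 − 231.12) / (-340 − 0) = -0.001412
Flow direction (−∇h) has components (+0.02113 E, +0.001412 N).
Azimuth = atan2(E, N) = atan2(+0.02113, +0.001412) = 86.2° ≈ 086°.

086°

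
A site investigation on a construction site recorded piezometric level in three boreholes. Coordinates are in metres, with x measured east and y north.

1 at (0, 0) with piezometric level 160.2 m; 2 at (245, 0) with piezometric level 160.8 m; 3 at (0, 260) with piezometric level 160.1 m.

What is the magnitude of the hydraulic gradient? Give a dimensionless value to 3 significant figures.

∂h/∂x = (160.8 − 160.2) / (245 − 0) = +0.002449
∂h/∂y = (160.1 − 160.2) / (260 − 0) = -0.0003846
|∇h| = √(0.002449² + -0.0003846²) = 0.002479

0.00248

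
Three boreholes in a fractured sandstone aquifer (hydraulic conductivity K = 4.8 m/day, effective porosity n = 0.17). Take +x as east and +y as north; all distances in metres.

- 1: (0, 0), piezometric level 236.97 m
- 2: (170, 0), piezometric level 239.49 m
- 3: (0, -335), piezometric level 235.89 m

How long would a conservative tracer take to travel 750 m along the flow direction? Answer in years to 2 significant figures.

∂h/∂x = (239.49 − 236.97) / (170 − 0) = +0.01482
∂h/∂y = (235.89 − 236.97) / (-335 − 0) = +0.003224
|∇h| = √(0.01482² + 0.003224²) = 0.01517
Seepage velocity v = K·i/n = 4.8 × 0.01517 / 0.17 = 0.4283 m/day.
t = 750 / 0.4283 = 1751 days = 4.79 years.

4.8 years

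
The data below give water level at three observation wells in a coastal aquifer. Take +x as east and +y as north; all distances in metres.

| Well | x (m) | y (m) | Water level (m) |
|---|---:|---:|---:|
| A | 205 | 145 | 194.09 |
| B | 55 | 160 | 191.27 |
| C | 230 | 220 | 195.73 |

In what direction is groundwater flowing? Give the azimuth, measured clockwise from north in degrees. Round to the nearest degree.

233°

Taking A as reference: B−A = (-150, 15, -2.82); C−A = (25, 75, +1.64).
Solve a·Δx + b·Δy = Δh: det = (-150)·75 − 25·15 = -11625.
∂h/∂x = [(-2.82)·75 − (+1.64)·15] / -11625 = +0.02031
∂h/∂y = [(-150)·(+1.64) − 25·(-2.82)] / -11625 = +0.01510
Flow direction (−∇h) has components (-0.02031 E, -0.01510 N).
Azimuth = atan2(E, N) = atan2(-0.02031, -0.01510) = 233.4° ≈ 233°.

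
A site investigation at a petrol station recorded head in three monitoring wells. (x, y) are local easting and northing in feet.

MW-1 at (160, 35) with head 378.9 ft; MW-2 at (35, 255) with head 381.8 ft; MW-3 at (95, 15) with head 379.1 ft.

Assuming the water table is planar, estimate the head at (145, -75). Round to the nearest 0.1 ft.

377.9 ft

With h = a·x + b·y + c and MW-1 as origin, the differences give:
  (-125)·a + 220·b = +2.9
  (-65)·a + (-20)·b = +0.2
Eliminate b (×(-20) and ×220, subtract): 16800·a = -102.00 → a = ∂h/∂x = -0.006071
Back-substitute: b = ∂h/∂y = +0.009732.
h(145, -75) = 378.9 + (-0.006071)·(-15) + (+0.009732)·(-110) = 378.9 +0.091 -1.071 = 377.921 ft.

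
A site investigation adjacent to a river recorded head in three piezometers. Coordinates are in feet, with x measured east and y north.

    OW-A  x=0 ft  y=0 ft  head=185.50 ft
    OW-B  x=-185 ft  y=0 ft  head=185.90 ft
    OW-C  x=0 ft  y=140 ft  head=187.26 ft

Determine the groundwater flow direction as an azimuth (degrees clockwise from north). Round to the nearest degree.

∂h/∂x = (185.90 − 185.50) / (-185 − 0) = -0.002162
∂h/∂y = (187.26 − 185.50) / (140 − 0) = +0.01257
Flow direction (−∇h) has components (+0.002162 E, -0.01257 N).
Azimuth = atan2(E, N) = atan2(+0.002162, -0.01257) = 170.2° ≈ 170°.

170°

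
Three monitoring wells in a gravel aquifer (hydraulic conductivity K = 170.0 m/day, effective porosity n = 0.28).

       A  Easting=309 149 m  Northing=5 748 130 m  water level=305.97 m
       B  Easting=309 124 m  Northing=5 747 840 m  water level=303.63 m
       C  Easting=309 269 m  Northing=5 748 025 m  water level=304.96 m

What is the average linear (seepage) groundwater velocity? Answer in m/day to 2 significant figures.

Taking A as reference: B−A = (-25, -290, -2.34); C−A = (120, -105, -1.01).
Solve a·Δx + b·Δy = Δh: det = (-25)·(-105) − 120·(-290) = 37425.
∂h/∂x = [(-2.34)·(-105) − (-1.01)·(-290)] / 37425 = -0.001261
∂h/∂y = [(-25)·(-1.01) − 120·(-2.34)] / 37425 = +0.008178
|∇h| = √(-0.001261² + 0.008178²) = 0.008275
Seepage velocity v = K·i/n = 170.0 × 0.008275 / 0.28 = 5.024 m/day.

5.0 m/day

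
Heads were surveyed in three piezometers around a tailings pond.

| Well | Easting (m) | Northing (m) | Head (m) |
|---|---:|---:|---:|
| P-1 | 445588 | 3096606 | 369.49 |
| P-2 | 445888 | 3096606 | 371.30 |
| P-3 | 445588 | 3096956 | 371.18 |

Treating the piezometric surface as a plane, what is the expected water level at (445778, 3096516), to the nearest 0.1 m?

∂h/∂x = (371.30 − 369.49) / (445888 − 445588) = +0.006033
∂h/∂y = (371.18 − 369.49) / (3096956 − 3096606) = +0.004829
h(445778, 3096516) = 369.49 + (+0.006033)·(190) + (+0.004829)·(-90) = 369.49 +1.146 -0.435 = 370.202 m.

370.2 m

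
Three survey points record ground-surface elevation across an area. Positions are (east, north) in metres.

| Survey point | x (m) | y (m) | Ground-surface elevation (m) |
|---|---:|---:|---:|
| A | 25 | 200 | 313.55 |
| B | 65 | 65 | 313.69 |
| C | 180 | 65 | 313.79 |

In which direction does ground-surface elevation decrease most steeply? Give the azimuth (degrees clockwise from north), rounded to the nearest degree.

With z = a·x + b·y + c and A as origin, the differences give:
  40·a + (-135)·b = +0.14
  155·a + (-135)·b = +0.24
Eliminate b (×(-135) and ×(-135), subtract): 15525·a = 13.500 → a = ∂z/∂x = +0.0008696
Back-substitute: b = ∂z/∂y = -0.0007794.
Steepest decrease is along −∇f: components (-0.0008696 E, +0.0007794 N).
Azimuth = atan2(-0.0008696, +0.0007794) = 311.9° ≈ 312°.

312°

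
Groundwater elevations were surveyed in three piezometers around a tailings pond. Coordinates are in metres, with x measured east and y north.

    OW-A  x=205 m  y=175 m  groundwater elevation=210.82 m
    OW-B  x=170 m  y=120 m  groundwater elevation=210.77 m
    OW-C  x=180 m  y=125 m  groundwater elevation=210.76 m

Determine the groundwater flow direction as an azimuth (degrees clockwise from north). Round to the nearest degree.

137°

Differences from OW-A: to OW-B (Δx, Δy, Δh) = (-35, -55, -0.05); to OW-C = (-25, -50, -0.06).
Determinant of the coordinate differences = (-35)·(-50) − (-25)·(-55) = 375.
∂h/∂x = [(-0.05)·(-50) − (-0.06)·(-55)] / 375 = -0.002133
∂h/∂y = [(-35)·(-0.06) − (-25)·(-0.05)] / 375 = +0.002267
Flow direction (−∇h) has components (+0.002133 E, -0.002267 N).
Azimuth = atan2(E, N) = atan2(+0.002133, -0.002267) = 136.7° ≈ 137°.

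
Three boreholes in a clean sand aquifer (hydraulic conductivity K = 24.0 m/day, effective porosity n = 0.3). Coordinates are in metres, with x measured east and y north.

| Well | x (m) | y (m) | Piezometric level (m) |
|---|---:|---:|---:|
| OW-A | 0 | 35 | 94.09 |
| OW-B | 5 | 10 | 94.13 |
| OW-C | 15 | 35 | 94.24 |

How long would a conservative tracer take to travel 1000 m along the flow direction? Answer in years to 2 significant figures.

3.4 years

Taking OW-A as reference: OW-B−OW-A = (5, -25, +0.04); OW-C−OW-A = (15, 0, +0.15).
Solve a·Δx + b·Δy = Δh: det = 5·0 − 15·(-25) = 375.
∂h/∂x = [(+0.04)·0 − (+0.15)·(-25)] / 375 = +0.010000
∂h/∂y = [5·(+0.15) − 15·(+0.04)] / 375 = +0.0004000
|∇h| = √(0.010000² + 0.0004000²) = 0.01001
Seepage velocity v = K·i/n = 24.0 × 0.01001 / 0.3 = 0.8008 m/day.
t = 1000 / 0.8008 = 1249 days = 3.42 years.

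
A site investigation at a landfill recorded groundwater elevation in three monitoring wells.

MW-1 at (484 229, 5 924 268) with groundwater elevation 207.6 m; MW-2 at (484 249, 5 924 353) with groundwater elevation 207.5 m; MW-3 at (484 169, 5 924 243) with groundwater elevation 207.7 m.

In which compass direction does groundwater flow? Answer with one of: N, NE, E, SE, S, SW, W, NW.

Differences from MW-1: to MW-2 (Δx, Δy, Δh) = (20, 85, -0.1); to MW-3 = (-60, -25, +0.1).
Determinant of the coordinate differences = 20·(-25) − (-60)·85 = 4600.
∂h/∂x = [(-0.1)·(-25) − (+0.1)·85] / 4600 = -0.001304
∂h/∂y = [20·(+0.1) − (-60)·(-0.1)] / 4600 = -0.0008696
Flow = −∇h = (+0.001304 east, +0.0008696 north), which points northeast.

NE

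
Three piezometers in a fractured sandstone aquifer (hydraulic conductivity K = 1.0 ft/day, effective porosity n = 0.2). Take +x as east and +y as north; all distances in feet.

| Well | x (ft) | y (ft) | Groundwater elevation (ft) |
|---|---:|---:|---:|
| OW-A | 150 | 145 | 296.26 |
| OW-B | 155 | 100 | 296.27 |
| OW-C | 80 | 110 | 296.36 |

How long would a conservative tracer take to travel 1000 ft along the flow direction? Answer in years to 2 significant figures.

420 years

Taking OW-A as reference: OW-B−OW-A = (5, -45, +0.01); OW-C−OW-A = (-70, -35, +0.10).
Solve a·Δx + b·Δy = Δh: det = 5·(-35) − (-70)·(-45) = -3325.
∂h/∂x = [(+0.01)·(-35) − (+0.10)·(-45)] / -3325 = -0.001248
∂h/∂y = [5·(+0.10) − (-70)·(+0.01)] / -3325 = -0.0003609
|∇h| = √(-0.001248² + -0.0003609²) = 0.001299
Seepage velocity v = K·i/n = 1.0 × 0.001299 / 0.2 = 0.006495 ft/day.
t = 1000 / 0.006495 = 1.54e+05 days = 422 years.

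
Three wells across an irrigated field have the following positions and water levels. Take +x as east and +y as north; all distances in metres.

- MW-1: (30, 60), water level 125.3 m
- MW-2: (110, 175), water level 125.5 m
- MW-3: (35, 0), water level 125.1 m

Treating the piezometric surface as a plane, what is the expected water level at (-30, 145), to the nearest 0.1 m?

With h = a·x + b·y + c and MW-1 as origin, the differences give:
  80·a + 115·b = +0.2
  5·a + (-60)·b = -0.2
Eliminate b (×(-60) and ×115, subtract): -5375·a = 11.00 → a = ∂h/∂x = -0.002047
Back-substitute: b = ∂h/∂y = +0.003163.
h(-30, 145) = 125.3 + (-0.002047)·(-60) + (+0.003163)·(85) = 125.3 +0.123 +0.269 = 125.692 m.

125.7 m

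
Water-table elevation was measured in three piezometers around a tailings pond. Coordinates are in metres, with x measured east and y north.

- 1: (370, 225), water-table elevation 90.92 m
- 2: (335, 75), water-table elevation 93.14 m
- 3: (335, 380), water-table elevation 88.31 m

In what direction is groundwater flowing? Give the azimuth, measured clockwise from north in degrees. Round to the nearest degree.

344°

Three-point gradient (reference 1): Δ to 2 = (-35, -150, +2.22), Δ to 3 = (-35, 155, -2.61).
∂h/∂x = +0.004440, ∂h/∂y = -0.01584 (det = -10675).
Flow direction (−∇h) has components (-0.004440 E, +0.01584 N).
Azimuth = atan2(E, N) = atan2(-0.004440, +0.01584) = 344.3° ≈ 344°.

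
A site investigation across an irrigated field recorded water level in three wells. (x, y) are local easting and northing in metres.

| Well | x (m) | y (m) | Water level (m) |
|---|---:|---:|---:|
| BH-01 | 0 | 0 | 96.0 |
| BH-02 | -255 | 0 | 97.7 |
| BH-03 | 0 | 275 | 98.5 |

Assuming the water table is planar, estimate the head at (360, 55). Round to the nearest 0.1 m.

94.1 m

∂h/∂x = (97.7 − 96.0) / (-255 − 0) = -0.006667
∂h/∂y = (98.5 − 96.0) / (275 − 0) = +0.009091
h(360, 55) = 96.0 + (-0.006667)·(360) + (+0.009091)·(55) = 96.0 -2.400 +0.500 = 94.100 m.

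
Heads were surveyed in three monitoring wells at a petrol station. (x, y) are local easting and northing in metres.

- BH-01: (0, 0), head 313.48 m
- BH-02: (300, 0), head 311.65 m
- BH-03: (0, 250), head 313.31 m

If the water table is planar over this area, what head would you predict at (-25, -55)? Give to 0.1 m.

∂h/∂x = (311.65 − 313.48) / (300 − 0) = -0.006100
∂h/∂y = (313.31 − 313.48) / (250 − 0) = -0.0006800
h(-25, -55) = 313.48 + (-0.006100)·(-25) + (-0.0006800)·(-55) = 313.48 +0.153 +0.037 = 313.670 m.

313.7 m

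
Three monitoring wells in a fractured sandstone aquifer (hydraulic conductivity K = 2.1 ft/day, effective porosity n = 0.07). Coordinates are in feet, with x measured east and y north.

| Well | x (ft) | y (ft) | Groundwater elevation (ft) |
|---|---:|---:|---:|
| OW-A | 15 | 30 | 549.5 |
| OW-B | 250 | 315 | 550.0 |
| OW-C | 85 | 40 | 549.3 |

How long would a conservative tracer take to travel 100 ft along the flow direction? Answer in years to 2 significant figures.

1.6 years

Differences from OW-A: to OW-B (Δx, Δy, Δh) = (235, 285, +0.5); to OW-C = (70, 10, -0.2).
Solve a·Δx + b·Δy = Δh: det = 235·10 − 70·285 = -17600.
∂h/∂x = [(+0.5)·10 − (-0.2)·285] / -17600 = -0.003523
∂h/∂y = [235·(-0.2) − 70·(+0.5)] / -17600 = +0.004659
|∇h| = √(-0.003523² + 0.004659²) = 0.005841
Seepage velocity v = K·i/n = 2.1 × 0.005841 / 0.07 = 0.1752 ft/day.
t = 100 / 0.1752 = 570.8 days = 1.56 years.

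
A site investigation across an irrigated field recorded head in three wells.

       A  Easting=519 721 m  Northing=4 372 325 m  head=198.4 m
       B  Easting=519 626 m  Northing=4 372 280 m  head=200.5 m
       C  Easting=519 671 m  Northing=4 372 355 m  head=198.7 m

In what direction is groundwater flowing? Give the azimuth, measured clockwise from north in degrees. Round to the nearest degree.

045°

With h = a·x + b·y + c and A as origin, the differences give:
  (-95)·a + (-45)·b = +2.1
  (-50)·a + 30·b = +0.3
Eliminate b (×30 and ×(-45), subtract): -5100·a = 76.50 → a = ∂h/∂x = -0.01500
Back-substitute: b = ∂h/∂y = -0.01500.
Flow direction (−∇h) has components (+0.01500 E, +0.01500 N).
Azimuth = atan2(E, N) = atan2(+0.01500, +0.01500) = 45.0° ≈ 045°.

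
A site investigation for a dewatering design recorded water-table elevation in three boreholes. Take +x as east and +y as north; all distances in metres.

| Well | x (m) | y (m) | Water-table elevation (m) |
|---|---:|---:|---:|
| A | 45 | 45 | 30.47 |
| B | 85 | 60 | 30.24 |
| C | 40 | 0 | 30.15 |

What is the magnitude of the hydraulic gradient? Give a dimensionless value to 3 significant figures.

0.0119

With h = a·x + b·y + c and A as origin, the differences give:
  40·a + 15·b = -0.23
  (-5)·a + (-45)·b = -0.32
Eliminate b (×(-45) and ×15, subtract): -1725·a = 15.150 → a = ∂h/∂x = -0.008783
Back-substitute: b = ∂h/∂y = +0.008087.
|∇h| = √(-0.008783² + 0.008087²) = 0.01194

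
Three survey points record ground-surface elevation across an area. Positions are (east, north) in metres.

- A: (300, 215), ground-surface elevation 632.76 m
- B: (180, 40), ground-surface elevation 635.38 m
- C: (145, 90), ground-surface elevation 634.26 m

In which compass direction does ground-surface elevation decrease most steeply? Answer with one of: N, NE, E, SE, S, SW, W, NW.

N

Three-point gradient (reference A): Δ to B = (-120, -175, +2.62), Δ to C = (-155, -125, +1.50).
∂z/∂x = +0.005361, ∂z/∂y = -0.01865 (det = -12125).
Steepest decrease is along −∇f = (-0.005361 E, +0.01865 N) → north.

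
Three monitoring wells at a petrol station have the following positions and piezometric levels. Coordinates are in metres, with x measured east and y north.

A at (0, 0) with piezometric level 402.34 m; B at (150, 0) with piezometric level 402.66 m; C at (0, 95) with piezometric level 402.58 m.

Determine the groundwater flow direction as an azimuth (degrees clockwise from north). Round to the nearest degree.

∂h/∂x = (402.66 − 402.34) / (150 − 0) = +0.002133
∂h/∂y = (402.58 − 402.34) / (95 − 0) = +0.002526
Flow direction (−∇h) has components (-0.002133 E, -0.002526 N).
Azimuth = atan2(E, N) = atan2(-0.002133, -0.002526) = 220.2° ≈ 220°.

220°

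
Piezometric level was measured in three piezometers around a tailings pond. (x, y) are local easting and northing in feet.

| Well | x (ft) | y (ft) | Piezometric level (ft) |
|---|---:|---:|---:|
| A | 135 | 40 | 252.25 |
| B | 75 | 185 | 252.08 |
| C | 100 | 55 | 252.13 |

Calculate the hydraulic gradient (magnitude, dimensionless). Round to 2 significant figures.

Differences from A: to B (Δx, Δy, Δh) = (-60, 145, -0.17); to C = (-35, 15, -0.12).
Determinant of the coordinate differences = (-60)·15 − (-35)·145 = 4175.
∂h/∂x = [(-0.17)·15 − (-0.12)·145] / 4175 = +0.003557
∂h/∂y = [(-60)·(-0.12) − (-35)·(-0.17)] / 4175 = +0.0002994
|∇h| = √(0.003557² + 0.0002994²) = 0.00357

0.0036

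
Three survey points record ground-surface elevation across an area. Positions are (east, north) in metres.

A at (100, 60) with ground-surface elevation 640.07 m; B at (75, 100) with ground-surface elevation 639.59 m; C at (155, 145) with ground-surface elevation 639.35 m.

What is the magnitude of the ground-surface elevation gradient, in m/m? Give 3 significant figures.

Differences from A: to B (Δx, Δy, Δh) = (-25, 40, -0.48); to C = (55, 85, -0.72).
Solve a·Δx + b·Δy = Δz: det = (-25)·85 − 55·40 = -4325.
∂z/∂x = [(-0.48)·85 − (-0.72)·40] / -4325 = +0.002775
∂z/∂y = [(-25)·(-0.72) − 55·(-0.48)] / -4325 = -0.01027
|∇f| = √(0.002775² + -0.01027²) = 0.01064 m/m

0.0106 m/m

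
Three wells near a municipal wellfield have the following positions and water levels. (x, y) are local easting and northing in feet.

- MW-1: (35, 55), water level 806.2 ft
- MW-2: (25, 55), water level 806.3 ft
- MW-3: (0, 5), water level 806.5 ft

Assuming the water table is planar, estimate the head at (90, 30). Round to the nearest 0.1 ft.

With h = a·x + b·y + c and MW-1 as origin, the differences give:
  (-10)·a + 0·b = +0.1
  (-35)·a + (-50)·b = +0.3
Eliminate b (×(-50) and ×0, subtract): 500·a = -5.00 → a = ∂h/∂x = -0.010000
Back-substitute: b = ∂h/∂y = +0.0010000.
h(90, 30) = 806.2 + (-0.010000)·(55) + (+0.0010000)·(-25) = 806.2 -0.550 -0.025 = 805.625 ft.

805.6 ft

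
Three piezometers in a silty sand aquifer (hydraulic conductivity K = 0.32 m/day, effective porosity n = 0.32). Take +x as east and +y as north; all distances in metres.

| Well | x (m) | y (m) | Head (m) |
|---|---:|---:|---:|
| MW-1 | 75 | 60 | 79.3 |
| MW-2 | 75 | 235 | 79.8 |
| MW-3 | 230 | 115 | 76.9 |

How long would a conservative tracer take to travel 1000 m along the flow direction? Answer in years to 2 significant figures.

160 years

Taking MW-1 as reference: MW-2−MW-1 = (0, 175, +0.5); MW-3−MW-1 = (155, 55, -2.4).
Determinant of the coordinate differences = 0·55 − 155·175 = -27125.
∂h/∂x = [(+0.5)·55 − (-2.4)·175] / -27125 = -0.01650
∂h/∂y = [0·(-2.4) − 155·(+0.5)] / -27125 = +0.002857
|∇h| = √(-0.01650² + 0.002857²) = 0.01675
Seepage velocity v = K·i/n = 0.32 × 0.01675 / 0.32 = 0.01675 m/day.
t = 1000 / 0.01675 = 5.97e+04 days = 163 years.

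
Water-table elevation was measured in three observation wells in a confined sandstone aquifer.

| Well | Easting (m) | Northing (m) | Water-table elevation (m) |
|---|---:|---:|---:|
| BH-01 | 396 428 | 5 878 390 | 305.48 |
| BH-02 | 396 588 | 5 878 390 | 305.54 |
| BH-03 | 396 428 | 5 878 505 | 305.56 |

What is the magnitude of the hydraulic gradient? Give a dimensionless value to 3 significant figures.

∂h/∂x = (305.54 − 305.48) / (396588 − 396428) = +0.0003750
∂h/∂y = (305.56 − 305.48) / (5878505 − 5878390) = +0.0006957
|∇h| = √(0.0003750² + 0.0006957²) = 0.0007903

0.000790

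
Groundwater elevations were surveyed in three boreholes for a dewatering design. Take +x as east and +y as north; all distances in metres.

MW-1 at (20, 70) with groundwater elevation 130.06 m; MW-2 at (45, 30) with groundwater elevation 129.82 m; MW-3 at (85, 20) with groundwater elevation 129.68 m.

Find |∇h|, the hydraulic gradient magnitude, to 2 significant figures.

With h = a·x + b·y + c and MW-1 as origin, the differences give:
  25·a + (-40)·b = -0.24
  65·a + (-50)·b = -0.38
Eliminate b (×(-50) and ×(-40), subtract): 1350·a = -3.200 → a = ∂h/∂x = -0.002370
Back-substitute: b = ∂h/∂y = +0.004519.
|∇h| = √(-0.002370² + 0.004519²) = 0.005103

0.0051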